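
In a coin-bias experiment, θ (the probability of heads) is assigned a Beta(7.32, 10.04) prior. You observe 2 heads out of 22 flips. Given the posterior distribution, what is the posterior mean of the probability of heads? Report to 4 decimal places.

0.2368

The Beta prior is conjugate to a Binomial/Bernoulli likelihood; the update adds successes to α and failures to β.
Posterior: Beta(α+k, β+n−k) = Beta(7.32+2, 10.04+20) = Beta(9.32, 30.04).
Posterior mean = α/(α+β) = 9.32/39.36 = 0.2368.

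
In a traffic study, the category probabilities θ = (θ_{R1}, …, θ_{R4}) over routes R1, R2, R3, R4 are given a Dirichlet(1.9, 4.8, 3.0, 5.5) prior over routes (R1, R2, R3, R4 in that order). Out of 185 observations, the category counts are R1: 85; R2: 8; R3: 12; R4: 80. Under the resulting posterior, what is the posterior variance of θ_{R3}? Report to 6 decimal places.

The Dirichlet prior is conjugate to the Multinomial likelihood: each posterior αⱼ = prior αⱼ + observed count nⱼ.
Posterior concentration: (86.9, 12.8, 15.0, 85.5), total = 200.2.
Var[θ_j] = α_j(Σα−α_j)/((Σα)²(Σα+1)) = 15.0·185.2/(200.2²·201.2) = 0.000344.

0.000344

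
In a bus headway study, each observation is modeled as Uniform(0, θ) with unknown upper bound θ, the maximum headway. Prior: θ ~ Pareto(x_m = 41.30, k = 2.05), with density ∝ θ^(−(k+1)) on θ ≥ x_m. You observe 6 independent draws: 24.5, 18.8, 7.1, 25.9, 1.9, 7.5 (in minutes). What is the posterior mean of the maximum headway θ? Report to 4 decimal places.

47.1582

A Pareto(scale x_m, shape k) prior on the upper bound θ of Uniform(0, θ) is conjugate: posterior is Pareto(max(x_m, max xᵢ), k + n).
Sample maximum = 25.9; prior scale x_m = 41.30 → posterior scale = max = 41.30.
Posterior shape = 2.05 + 6 = 8.05.
E[θ|data] = k·x_m/(k−1) = 8.05·41.30/7.05 = 47.1582.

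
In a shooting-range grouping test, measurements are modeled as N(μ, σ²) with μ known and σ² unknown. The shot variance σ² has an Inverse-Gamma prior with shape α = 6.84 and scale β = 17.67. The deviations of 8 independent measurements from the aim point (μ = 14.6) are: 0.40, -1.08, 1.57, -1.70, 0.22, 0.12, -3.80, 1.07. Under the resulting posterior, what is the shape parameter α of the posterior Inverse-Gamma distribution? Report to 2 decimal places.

With known mean μ and an Inverse-Gamma(α, β) prior on σ², the Normal likelihood is conjugate: posterior is Inv-Gamma(α + n/2, β + Σ(xᵢ−μ)²/2).
Σ(xᵢ−μ)² = (0.40)² + (-1.08)² + (1.57)² + (-1.70)² + (0.22)² + (0.12)² + (-3.80)² + (1.07)² = 22.3290.
Posterior: Inv-Gamma(6.84 + 8/2, 17.67 + 22.3290/2) = Inv-Gamma(10.84, 28.83450).
Posterior α = 10.84.

10.84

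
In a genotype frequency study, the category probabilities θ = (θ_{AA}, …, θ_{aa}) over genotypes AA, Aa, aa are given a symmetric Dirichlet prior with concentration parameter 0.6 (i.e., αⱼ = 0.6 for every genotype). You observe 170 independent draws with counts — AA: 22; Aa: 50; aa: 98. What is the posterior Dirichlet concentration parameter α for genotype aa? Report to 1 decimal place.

The Dirichlet prior is conjugate to the Multinomial likelihood: each posterior αⱼ = prior αⱼ + observed count nⱼ.
Posterior concentration: (22.6, 50.6, 98.6), total = 171.8.
α_{aa} = 0.6 + 98 = 98.6.

98.6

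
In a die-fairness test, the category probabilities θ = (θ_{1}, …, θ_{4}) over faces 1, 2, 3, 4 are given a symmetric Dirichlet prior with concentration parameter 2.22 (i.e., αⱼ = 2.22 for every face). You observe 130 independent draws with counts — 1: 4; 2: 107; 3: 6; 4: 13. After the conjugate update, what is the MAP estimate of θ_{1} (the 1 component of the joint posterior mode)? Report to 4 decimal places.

The Dirichlet prior is conjugate to the Multinomial likelihood: each posterior αⱼ = prior αⱼ + observed count nⱼ.
Posterior concentration: (6.22, 109.22, 8.22, 15.22), total = 138.88.
Joint mode component: (α_{1}−1)/(Σα−K) = 5.22/134.88 = 0.0387.

0.0387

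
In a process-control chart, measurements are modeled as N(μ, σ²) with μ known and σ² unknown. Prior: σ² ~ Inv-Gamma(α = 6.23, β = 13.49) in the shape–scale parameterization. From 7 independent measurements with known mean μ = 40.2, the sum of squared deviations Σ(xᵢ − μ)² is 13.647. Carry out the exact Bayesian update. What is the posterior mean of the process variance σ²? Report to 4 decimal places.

2.3269

With known mean μ and an Inverse-Gamma(α, β) prior on σ², the Normal likelihood is conjugate: posterior is Inv-Gamma(α + n/2, β + Σ(xᵢ−μ)²/2).
Posterior: Inv-Gamma(6.23 + 7/2, 13.49 + 13.647/2) = Inv-Gamma(9.73, 20.3135).
E[σ²|data] = β/(α−1) = 20.3135/8.73 = 2.3269.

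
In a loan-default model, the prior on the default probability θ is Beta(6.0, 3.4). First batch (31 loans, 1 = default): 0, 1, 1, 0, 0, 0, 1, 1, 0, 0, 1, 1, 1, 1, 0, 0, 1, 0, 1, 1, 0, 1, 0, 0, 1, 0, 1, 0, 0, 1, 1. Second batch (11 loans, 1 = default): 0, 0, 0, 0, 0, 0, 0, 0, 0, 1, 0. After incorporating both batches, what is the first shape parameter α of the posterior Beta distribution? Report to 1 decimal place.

The Beta prior is conjugate to a Binomial/Bernoulli likelihood; the update adds successes to α and failures to β.
After batch 1: Beta(6.0+16, 3.4+15) = Beta(22.0, 18.4).
After batch 2: Beta(22.0+1, 18.4+10) = Beta(23.0, 28.4).
Posterior α = 23.0.

23.0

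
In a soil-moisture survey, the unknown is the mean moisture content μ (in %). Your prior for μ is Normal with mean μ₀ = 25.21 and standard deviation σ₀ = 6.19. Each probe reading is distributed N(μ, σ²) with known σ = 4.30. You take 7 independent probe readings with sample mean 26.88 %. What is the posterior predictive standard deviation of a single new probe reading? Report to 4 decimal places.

For Normal data with known variance σ², a Normal(μ₀, σ₀²) prior on μ is conjugate. Posterior precision = 1/σ₀² + n/σ²; posterior mean is the precision-weighted average of μ₀ and x̄.
σ₀² = 6.19² = 38.3161, σ² = 4.30² = 18.49; σ² + n·σ₀² = 18.49 + 7·38.3161 = 286.7027.
Posterior precision = 1/σ₀² + n/σ² = 1/38.3161 + 7/18.49 = (σ² + n·σ₀²)/(σ₀²σ²) = 286.7027/(38.3161·18.49); posterior variance σₙ² = σ₀²σ²/(σ² + n·σ₀²) = 38.3161·18.49/286.7027 = 2.471078.
Predictive variance for one new observation = σₙ² + σ² = 38.3161·18.49/286.7027 + 18.49 = σ²·(σ₀² + 286.7027)/286.7027 = 18.49·325.0188/286.7027 = 20.961078; SD = √(18.49·325.0188/286.7027) = 4.5783.

4.5783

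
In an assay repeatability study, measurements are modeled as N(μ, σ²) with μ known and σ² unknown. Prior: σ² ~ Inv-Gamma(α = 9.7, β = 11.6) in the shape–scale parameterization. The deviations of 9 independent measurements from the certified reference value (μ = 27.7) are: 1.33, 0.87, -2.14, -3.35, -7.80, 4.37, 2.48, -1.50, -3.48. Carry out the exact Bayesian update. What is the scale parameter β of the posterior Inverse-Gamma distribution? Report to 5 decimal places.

70.98780

With known mean μ and an Inverse-Gamma(α, β) prior on σ², the Normal likelihood is conjugate: posterior is Inv-Gamma(α + n/2, β + Σ(xᵢ−μ)²/2).
Σ(xᵢ−μ)² = (1.33)² + (0.87)² + (-2.14)² + (-3.35)² + (-7.80)² + (4.37)² + (2.48)² + (-1.50)² + (-3.48)² = 118.7756.
Posterior: Inv-Gamma(9.7 + 9/2, 11.6 + 118.7756/2) = Inv-Gamma(14.20, 70.98780).
Posterior β = 70.98780.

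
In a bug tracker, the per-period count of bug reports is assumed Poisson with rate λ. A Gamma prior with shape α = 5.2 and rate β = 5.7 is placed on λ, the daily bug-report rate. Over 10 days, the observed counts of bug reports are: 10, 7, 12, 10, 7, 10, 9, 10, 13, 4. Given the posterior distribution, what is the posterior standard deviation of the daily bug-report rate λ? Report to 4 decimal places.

0.6280

With a Gamma(shape α, rate β) prior, the Poisson likelihood is conjugate: the posterior is Gamma(α + ΣXᵢ, β + n).
Sum of counts S = 92 over n = 10 days.
Posterior: Gamma(α+S, β+n) = Gamma(5.2+92, 5.7+10) = Gamma(97.2, 15.7).
SD = √α/β = √97.2/15.7 = 0.6280.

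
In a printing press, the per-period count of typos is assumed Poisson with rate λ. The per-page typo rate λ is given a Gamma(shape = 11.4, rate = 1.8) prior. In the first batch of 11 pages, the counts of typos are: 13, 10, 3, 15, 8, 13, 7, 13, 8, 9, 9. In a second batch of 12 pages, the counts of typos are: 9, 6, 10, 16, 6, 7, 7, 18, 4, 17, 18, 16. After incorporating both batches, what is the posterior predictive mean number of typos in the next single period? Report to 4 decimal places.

10.2177

With a Gamma(shape α, rate β) prior, the Poisson likelihood is conjugate: the posterior is Gamma(α + ΣXᵢ, β + n).
Batch 1: sum of counts S = 108 over n = 11 pages.
After batch 1: Gamma(α+S, β+n) = Gamma(11.4+108, 1.8+11) = Gamma(119.4, 12.8).
Batch 2: sum of counts S = 134 over n = 12 pages.
After batch 2: Gamma(α+S, β+n) = Gamma(119.4+134, 12.8+12) = Gamma(253.4, 24.8).
The predictive distribution for one future period is NegBinom with mean α/β = 10.2177.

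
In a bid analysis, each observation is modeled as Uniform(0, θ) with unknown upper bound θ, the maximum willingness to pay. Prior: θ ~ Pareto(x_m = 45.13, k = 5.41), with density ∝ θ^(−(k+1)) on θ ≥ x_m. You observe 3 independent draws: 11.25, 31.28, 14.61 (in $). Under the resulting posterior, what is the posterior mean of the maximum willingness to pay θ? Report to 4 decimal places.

A Pareto(scale x_m, shape k) prior on the upper bound θ of Uniform(0, θ) is conjugate: posterior is Pareto(max(x_m, max xᵢ), k + n).
Sample maximum = 31.28; prior scale x_m = 45.13 → posterior scale = max = 45.13.
Posterior shape = 5.41 + 3 = 8.41.
E[θ|data] = k·x_m/(k−1) = 8.41·45.13/7.41 = 51.2204.

51.2204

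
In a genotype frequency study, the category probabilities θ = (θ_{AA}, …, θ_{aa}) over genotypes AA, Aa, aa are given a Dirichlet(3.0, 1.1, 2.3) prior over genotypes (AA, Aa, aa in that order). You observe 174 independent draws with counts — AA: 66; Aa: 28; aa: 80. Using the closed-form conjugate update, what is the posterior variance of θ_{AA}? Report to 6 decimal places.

The Dirichlet prior is conjugate to the Multinomial likelihood: each posterior αⱼ = prior αⱼ + observed count nⱼ.
Posterior concentration: (69.0, 29.1, 82.3), total = 180.4.
Var[θ_j] = α_j(Σα−α_j)/((Σα)²(Σα+1)) = 69.0·111.4/(180.4²·181.4) = 0.001302.

0.001302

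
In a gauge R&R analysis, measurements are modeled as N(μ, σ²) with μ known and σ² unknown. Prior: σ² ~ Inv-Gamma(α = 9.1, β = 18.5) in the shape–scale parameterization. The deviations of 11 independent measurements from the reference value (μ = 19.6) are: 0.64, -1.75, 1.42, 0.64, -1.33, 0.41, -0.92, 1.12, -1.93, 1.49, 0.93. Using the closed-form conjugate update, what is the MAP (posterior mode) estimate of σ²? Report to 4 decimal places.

With known mean μ and an Inverse-Gamma(α, β) prior on σ², the Normal likelihood is conjugate: posterior is Inv-Gamma(α + n/2, β + Σ(xᵢ−μ)²/2).
Σ(xᵢ−μ)² = (0.64)² + (-1.75)² + (1.42)² + (0.64)² + (-1.33)² + (0.41)² + (-0.92)² + (1.12)² + (-1.93)² + (1.49)² + (0.93)² = 16.7458.
Posterior: Inv-Gamma(9.1 + 11/2, 18.5 + 16.7458/2) = Inv-Gamma(14.60, 26.87290).
Mode = β/(α+1) = 26.87290/15.60 = 1.7226.

1.7226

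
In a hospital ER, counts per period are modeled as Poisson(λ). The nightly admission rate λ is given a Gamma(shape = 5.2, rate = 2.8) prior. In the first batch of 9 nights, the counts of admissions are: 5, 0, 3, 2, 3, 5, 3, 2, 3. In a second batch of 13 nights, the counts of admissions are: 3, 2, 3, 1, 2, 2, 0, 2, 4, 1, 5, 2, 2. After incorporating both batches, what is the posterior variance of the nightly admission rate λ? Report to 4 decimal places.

0.0979

With a Gamma(shape α, rate β) prior, the Poisson likelihood is conjugate: the posterior is Gamma(α + ΣXᵢ, β + n).
Batch 1: sum of counts S = 26 over n = 9 nights.
After batch 1: Gamma(α+S, β+n) = Gamma(5.2+26, 2.8+9) = Gamma(31.2, 11.8).
Batch 2: sum of counts S = 29 over n = 13 nights.
After batch 2: Gamma(α+S, β+n) = Gamma(31.2+29, 11.8+13) = Gamma(60.2, 24.8).
Var = α/β² = 60.2/24.8² = 0.0979.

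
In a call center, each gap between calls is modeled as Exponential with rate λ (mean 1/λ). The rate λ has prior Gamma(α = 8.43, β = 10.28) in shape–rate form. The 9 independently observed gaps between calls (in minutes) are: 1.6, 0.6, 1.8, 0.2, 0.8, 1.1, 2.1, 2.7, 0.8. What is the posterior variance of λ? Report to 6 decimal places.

With a Gamma(shape α, rate β) prior on the exponential rate λ, the posterior after n observations with total T = Σxᵢ is Gamma(α+n, β+T).
Sum of observations T = 11.7 minutes; n = 9.
Posterior: Gamma(8.43+9, 10.28+11.7) = Gamma(17.43, 21.98).
Var = α/β² = 0.036078.

0.036078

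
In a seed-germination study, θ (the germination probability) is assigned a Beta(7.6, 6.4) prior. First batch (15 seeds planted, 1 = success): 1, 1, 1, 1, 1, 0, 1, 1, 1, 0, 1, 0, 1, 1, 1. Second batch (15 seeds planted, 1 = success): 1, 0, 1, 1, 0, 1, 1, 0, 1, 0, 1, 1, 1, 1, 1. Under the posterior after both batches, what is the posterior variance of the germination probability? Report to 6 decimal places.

The Beta prior is conjugate to a Binomial/Bernoulli likelihood; the update adds successes to α and failures to β.
After batch 1: Beta(7.6+12, 6.4+3) = Beta(19.6, 9.4).
After batch 2: Beta(19.6+11, 9.4+4) = Beta(30.6, 13.4).
Var = αβ/((α+β)²(α+β+1)) = 30.6·13.4/(44.0²·45.0) = 0.004707.

0.004707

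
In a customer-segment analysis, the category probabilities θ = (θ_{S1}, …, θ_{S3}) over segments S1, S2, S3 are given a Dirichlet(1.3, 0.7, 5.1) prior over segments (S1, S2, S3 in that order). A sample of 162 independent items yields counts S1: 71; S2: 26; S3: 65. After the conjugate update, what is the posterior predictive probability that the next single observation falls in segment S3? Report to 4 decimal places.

0.4145

The Dirichlet prior is conjugate to the Multinomial likelihood: each posterior αⱼ = prior αⱼ + observed count nⱼ.
Posterior concentration: (72.3, 26.7, 70.1), total = 169.1.
P(next = S3 | data) = α_{S3}/Σα = 0.4145.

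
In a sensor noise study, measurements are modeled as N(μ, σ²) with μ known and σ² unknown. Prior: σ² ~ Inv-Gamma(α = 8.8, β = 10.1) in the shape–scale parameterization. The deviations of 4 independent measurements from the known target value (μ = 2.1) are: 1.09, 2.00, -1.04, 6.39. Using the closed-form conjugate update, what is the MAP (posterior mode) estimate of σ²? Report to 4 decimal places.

2.8518

With known mean μ and an Inverse-Gamma(α, β) prior on σ², the Normal likelihood is conjugate: posterior is Inv-Gamma(α + n/2, β + Σ(xᵢ−μ)²/2).
Σ(xᵢ−μ)² = (1.09)² + (2.00)² + (-1.04)² + (6.39)² = 47.1018.
Posterior: Inv-Gamma(8.8 + 4/2, 10.1 + 47.1018/2) = Inv-Gamma(10.80, 33.65090).
Mode = β/(α+1) = 33.65090/11.80 = 2.8518.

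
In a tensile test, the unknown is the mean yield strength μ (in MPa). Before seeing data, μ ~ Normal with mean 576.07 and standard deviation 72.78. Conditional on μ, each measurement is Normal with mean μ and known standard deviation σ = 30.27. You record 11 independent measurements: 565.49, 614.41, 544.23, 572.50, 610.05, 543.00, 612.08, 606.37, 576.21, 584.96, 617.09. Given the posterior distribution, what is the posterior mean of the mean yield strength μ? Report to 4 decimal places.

585.8812

For Normal data with known variance σ², a Normal(μ₀, σ₀²) prior on μ is conjugate. Posterior precision = 1/σ₀² + n/σ²; posterior mean is the precision-weighted average of μ₀ and x̄.
Σxᵢ = 565.49 + 614.41 + 544.23 + 572.50 + 610.05 + 543.00 + 612.08 + 606.37 + 576.21 + 584.96 + 617.09 = 6446.39, so n·x̄ = 6446.39.
σ₀² = 72.78² = 5296.9284, σ² = 30.27² = 916.2729; σ² + n·σ₀² = 916.2729 + 11·5296.9284 = 59182.4853.
Posterior mean = (μ₀/σ₀² + n·x̄/σ²)/(1/σ₀² + n/σ²) = (σ²·μ₀ + σ₀²·n·x̄)/(σ² + n·σ₀²) = (916.2729·576.07 + 5296.9284·6446.39)/59182.4853 = 34673903.597979/59182.4853 = 585.8812.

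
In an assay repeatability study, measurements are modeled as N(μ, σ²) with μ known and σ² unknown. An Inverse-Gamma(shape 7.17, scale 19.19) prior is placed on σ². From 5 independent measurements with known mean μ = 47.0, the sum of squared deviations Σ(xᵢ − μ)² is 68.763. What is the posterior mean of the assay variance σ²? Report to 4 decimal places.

With known mean μ and an Inverse-Gamma(α, β) prior on σ², the Normal likelihood is conjugate: posterior is Inv-Gamma(α + n/2, β + Σ(xᵢ−μ)²/2).
Posterior: Inv-Gamma(7.17 + 5/2, 19.19 + 68.763/2) = Inv-Gamma(9.67, 53.5715).
E[σ²|data] = β/(α−1) = 53.5715/8.67 = 6.1790.

6.1790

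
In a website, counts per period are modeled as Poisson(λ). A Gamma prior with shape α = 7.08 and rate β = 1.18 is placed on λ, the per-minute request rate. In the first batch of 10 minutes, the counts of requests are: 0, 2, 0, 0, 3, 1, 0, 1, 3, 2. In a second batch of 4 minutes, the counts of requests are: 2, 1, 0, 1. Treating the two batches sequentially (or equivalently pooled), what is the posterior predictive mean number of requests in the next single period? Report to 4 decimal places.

1.5204

With a Gamma(shape α, rate β) prior, the Poisson likelihood is conjugate: the posterior is Gamma(α + ΣXᵢ, β + n).
Batch 1: sum of counts S = 12 over n = 10 minutes.
After batch 1: Gamma(α+S, β+n) = Gamma(7.08+12, 1.18+10) = Gamma(19.08, 11.18).
Batch 2: sum of counts S = 4 over n = 4 minutes.
After batch 2: Gamma(α+S, β+n) = Gamma(19.08+4, 11.18+4) = Gamma(23.08, 15.18).
The predictive distribution for one future period is NegBinom with mean α/β = 1.5204.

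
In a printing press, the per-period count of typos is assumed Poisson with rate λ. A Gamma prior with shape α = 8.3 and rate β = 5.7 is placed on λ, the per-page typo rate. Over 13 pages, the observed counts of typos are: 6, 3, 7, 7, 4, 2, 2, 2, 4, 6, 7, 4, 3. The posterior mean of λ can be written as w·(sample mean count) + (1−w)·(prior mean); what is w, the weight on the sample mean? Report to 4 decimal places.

With a Gamma(shape α, rate β) prior, the Poisson likelihood is conjugate: the posterior is Gamma(α + ΣXᵢ, β + n).
Posterior mean = (α₀+S)/(β₀+n) = [n/(β₀+n)]·(S/n) + [β₀/(β₀+n)]·(α₀/β₀), so only n and β₀ enter the weight.
Weight on data w = n/(β₀+n) = 13/(5.7+13) = 13/18.7 = 0.6952.

0.6952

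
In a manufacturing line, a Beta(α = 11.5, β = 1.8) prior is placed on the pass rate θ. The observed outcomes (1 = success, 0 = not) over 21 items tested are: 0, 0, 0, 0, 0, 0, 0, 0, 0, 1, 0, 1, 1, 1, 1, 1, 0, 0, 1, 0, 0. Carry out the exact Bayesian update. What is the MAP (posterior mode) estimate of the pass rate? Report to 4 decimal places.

0.5418

The Beta prior is conjugate to a Binomial/Bernoulli likelihood; the update adds successes to α and failures to β.
Posterior: Beta(α+k, β+n−k) = Beta(11.5+7, 1.8+14) = Beta(18.5, 15.8).
Mode of Beta(a,b) for a,b>1 is (a−1)/(a+b−2) = 17.5/32.3 = 0.5418.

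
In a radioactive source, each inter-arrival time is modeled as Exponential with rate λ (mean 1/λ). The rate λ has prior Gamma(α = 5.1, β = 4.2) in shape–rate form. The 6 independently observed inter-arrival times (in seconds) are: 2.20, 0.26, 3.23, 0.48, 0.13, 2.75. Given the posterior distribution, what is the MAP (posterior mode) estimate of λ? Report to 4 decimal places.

0.7623

With a Gamma(shape α, rate β) prior on the exponential rate λ, the posterior after n observations with total T = Σxᵢ is Gamma(α+n, β+T).
Sum of observations T = 9.05 seconds; n = 6.
Posterior: Gamma(5.1+6, 4.2+9.05) = Gamma(11.1, 13.25).
Mode = (α−1)/β = 0.7623.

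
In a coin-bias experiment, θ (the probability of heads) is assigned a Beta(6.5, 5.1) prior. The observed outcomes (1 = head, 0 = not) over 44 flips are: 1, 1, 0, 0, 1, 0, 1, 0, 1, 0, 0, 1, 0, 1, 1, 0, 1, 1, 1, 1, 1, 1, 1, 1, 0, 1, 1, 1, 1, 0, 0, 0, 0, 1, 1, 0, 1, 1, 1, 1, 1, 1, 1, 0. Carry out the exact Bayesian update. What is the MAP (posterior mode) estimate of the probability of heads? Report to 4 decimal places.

0.6437

The Beta prior is conjugate to a Binomial/Bernoulli likelihood; the update adds successes to α and failures to β.
Posterior: Beta(α+k, β+n−k) = Beta(6.5+29, 5.1+15) = Beta(35.5, 20.1).
Mode of Beta(a,b) for a,b>1 is (a−1)/(a+b−2) = 34.5/53.6 = 0.6437.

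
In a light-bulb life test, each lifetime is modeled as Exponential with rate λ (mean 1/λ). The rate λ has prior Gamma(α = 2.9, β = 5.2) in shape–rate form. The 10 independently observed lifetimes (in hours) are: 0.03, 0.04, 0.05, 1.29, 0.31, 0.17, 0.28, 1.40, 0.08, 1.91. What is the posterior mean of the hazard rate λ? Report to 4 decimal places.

1.1989

With a Gamma(shape α, rate β) prior on the exponential rate λ, the posterior after n observations with total T = Σxᵢ is Gamma(α+n, β+T).
Sum of observations T = 5.56 hours; n = 10.
Posterior: Gamma(2.9+10, 5.2+5.56) = Gamma(12.9, 10.76).
Posterior mean of λ = α/β = 12.9/10.76 = 1.1989.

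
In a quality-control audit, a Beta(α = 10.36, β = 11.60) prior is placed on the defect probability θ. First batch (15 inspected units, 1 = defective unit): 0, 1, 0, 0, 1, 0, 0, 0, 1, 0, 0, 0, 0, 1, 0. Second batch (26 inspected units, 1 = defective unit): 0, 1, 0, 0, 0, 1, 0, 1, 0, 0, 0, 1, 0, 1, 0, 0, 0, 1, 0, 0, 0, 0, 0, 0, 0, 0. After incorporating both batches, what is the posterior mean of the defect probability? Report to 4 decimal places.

0.3234

The Beta prior is conjugate to a Binomial/Bernoulli likelihood; the update adds successes to α and failures to β.
After batch 1: Beta(10.36+4, 11.60+11) = Beta(14.36, 22.60).
After batch 2: Beta(14.36+6, 22.60+20) = Beta(20.36, 42.60).
Posterior mean = α/(α+β) = 20.36/62.96 = 0.3234.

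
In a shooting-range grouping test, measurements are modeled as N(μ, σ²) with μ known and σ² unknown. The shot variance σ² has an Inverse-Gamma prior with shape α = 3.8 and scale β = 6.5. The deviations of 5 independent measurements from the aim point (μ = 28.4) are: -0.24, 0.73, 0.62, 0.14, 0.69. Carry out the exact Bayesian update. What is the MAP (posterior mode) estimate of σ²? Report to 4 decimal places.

With known mean μ and an Inverse-Gamma(α, β) prior on σ², the Normal likelihood is conjugate: posterior is Inv-Gamma(α + n/2, β + Σ(xᵢ−μ)²/2).
Σ(xᵢ−μ)² = (-0.24)² + (0.73)² + (0.62)² + (0.14)² + (0.69)² = 1.4706.
Posterior: Inv-Gamma(3.8 + 5/2, 6.5 + 1.4706/2) = Inv-Gamma(6.30, 7.23530).
Mode = β/(α+1) = 7.23530/7.30 = 0.9911.

0.9911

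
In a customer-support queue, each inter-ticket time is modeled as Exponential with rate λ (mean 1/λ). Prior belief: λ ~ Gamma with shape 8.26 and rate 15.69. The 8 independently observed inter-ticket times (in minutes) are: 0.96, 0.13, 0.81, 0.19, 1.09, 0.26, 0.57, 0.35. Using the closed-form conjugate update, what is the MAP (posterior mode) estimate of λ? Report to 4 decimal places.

0.7611

With a Gamma(shape α, rate β) prior on the exponential rate λ, the posterior after n observations with total T = Σxᵢ is Gamma(α+n, β+T).
Sum of observations T = 4.36 minutes; n = 8.
Posterior: Gamma(8.26+8, 15.69+4.36) = Gamma(16.26, 20.05).
Mode = (α−1)/β = 0.7611.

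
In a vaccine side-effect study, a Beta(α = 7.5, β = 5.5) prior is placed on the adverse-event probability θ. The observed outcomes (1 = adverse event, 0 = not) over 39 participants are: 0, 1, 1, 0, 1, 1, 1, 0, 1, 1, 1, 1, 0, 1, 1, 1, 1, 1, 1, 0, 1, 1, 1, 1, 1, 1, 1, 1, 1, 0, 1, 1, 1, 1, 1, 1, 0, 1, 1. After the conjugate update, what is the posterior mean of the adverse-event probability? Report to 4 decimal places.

0.7596

The Beta prior is conjugate to a Binomial/Bernoulli likelihood; the update adds successes to α and failures to β.
Posterior: Beta(α+k, β+n−k) = Beta(7.5+32, 5.5+7) = Beta(39.5, 12.5).
Posterior mean = α/(α+β) = 39.5/52.0 = 0.7596.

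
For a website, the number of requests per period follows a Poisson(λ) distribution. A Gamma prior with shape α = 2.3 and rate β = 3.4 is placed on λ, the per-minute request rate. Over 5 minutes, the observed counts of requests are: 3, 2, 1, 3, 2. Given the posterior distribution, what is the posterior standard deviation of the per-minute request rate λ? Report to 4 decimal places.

With a Gamma(shape α, rate β) prior, the Poisson likelihood is conjugate: the posterior is Gamma(α + ΣXᵢ, β + n).
Sum of counts S = 11 over n = 5 minutes.
Posterior: Gamma(α+S, β+n) = Gamma(2.3+11, 3.4+5) = Gamma(13.3, 8.4).
SD = √α/β = √13.3/8.4 = 0.4342.

0.4342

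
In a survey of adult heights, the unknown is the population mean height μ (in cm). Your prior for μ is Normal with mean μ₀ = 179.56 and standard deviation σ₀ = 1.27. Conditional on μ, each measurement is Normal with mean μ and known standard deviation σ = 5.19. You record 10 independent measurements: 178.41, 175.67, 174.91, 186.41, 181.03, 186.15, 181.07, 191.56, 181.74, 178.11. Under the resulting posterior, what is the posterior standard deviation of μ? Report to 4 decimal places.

For Normal data with known variance σ², a Normal(μ₀, σ₀²) prior on μ is conjugate. Posterior precision = 1/σ₀² + n/σ²; posterior mean is the precision-weighted average of μ₀ and x̄.
σ₀² = 1.27² = 1.6129, σ² = 5.19² = 26.9361; σ² + n·σ₀² = 26.9361 + 10·1.6129 = 43.0651.
Posterior precision = 1/σ₀² + n/σ² = 1/1.6129 + 10/26.9361 = (σ² + n·σ₀²)/(σ₀²σ²) = 43.0651/(1.6129·26.9361); posterior variance σₙ² = σ₀²σ²/(σ² + n·σ₀²) = 1.6129·26.9361/43.0651 = 1.008827.
Posterior SD = √σₙ² = √(1.6129·26.9361/43.0651) = 1.0044.

1.0044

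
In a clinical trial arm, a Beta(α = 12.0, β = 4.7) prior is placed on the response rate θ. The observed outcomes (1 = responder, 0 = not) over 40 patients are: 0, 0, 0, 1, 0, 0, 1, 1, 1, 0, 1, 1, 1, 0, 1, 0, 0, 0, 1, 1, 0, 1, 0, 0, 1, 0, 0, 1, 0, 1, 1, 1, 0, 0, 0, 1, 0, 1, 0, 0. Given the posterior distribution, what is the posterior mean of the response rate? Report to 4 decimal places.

0.5291

The Beta prior is conjugate to a Binomial/Bernoulli likelihood; the update adds successes to α and failures to β.
Posterior: Beta(α+k, β+n−k) = Beta(12.0+18, 4.7+22) = Beta(30.0, 26.7).
Posterior mean = α/(α+β) = 30.0/56.7 = 0.5291.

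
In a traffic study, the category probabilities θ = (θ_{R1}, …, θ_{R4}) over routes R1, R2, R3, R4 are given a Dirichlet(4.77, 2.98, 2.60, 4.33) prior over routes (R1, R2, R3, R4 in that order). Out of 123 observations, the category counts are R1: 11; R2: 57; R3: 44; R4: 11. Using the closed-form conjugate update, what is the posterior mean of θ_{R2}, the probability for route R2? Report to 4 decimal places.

The Dirichlet prior is conjugate to the Multinomial likelihood: each posterior αⱼ = prior αⱼ + observed count nⱼ.
Posterior concentration: (15.77, 59.98, 46.60, 15.33), total = 137.68.
E[θ_{R2}|data] = α_{R2}/Σα = 59.98/137.68 = 0.4356.

0.4356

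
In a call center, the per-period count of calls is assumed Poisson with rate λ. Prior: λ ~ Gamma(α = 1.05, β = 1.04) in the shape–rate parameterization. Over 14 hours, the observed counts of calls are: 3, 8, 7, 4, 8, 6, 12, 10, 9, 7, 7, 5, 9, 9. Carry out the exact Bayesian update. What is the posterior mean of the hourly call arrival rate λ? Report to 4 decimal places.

6.9847

With a Gamma(shape α, rate β) prior, the Poisson likelihood is conjugate: the posterior is Gamma(α + ΣXᵢ, β + n).
Sum of counts S = 104 over n = 14 hours.
Posterior: Gamma(α+S, β+n) = Gamma(1.05+104, 1.04+14) = Gamma(105.05, 15.04).
Posterior mean = α/β = 105.05/15.04 = 6.9847.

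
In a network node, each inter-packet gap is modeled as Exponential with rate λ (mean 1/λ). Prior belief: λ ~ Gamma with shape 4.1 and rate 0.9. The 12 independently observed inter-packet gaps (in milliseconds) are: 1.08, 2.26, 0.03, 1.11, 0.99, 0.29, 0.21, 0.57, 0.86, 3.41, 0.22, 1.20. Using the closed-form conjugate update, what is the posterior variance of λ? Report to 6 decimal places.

0.093389

With a Gamma(shape α, rate β) prior on the exponential rate λ, the posterior after n observations with total T = Σxᵢ is Gamma(α+n, β+T).
Sum of observations T = 12.23 milliseconds; n = 12.
Posterior: Gamma(4.1+12, 0.9+12.23) = Gamma(16.1, 13.13).
Var = α/β² = 0.093389.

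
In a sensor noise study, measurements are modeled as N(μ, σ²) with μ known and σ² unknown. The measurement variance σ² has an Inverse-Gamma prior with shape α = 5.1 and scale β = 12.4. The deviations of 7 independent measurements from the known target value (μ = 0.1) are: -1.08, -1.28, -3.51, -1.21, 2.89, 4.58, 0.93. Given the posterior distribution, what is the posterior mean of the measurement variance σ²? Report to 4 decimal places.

With known mean μ and an Inverse-Gamma(α, β) prior on σ², the Normal likelihood is conjugate: posterior is Inv-Gamma(α + n/2, β + Σ(xᵢ−μ)²/2).
Σ(xᵢ−μ)² = (-1.08)² + (-1.28)² + (-3.51)² + (-1.21)² + (2.89)² + (4.58)² + (0.93)² = 46.7824.
Posterior: Inv-Gamma(5.1 + 7/2, 12.4 + 46.7824/2) = Inv-Gamma(8.60, 35.79120).
E[σ²|data] = β/(α−1) = 35.79120/7.60 = 4.7094.

4.7094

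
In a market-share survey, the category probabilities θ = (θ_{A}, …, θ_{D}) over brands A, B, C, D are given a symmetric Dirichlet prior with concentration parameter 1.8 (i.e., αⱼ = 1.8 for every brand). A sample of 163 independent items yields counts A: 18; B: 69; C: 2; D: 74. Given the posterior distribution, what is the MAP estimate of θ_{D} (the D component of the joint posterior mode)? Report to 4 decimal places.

The Dirichlet prior is conjugate to the Multinomial likelihood: each posterior αⱼ = prior αⱼ + observed count nⱼ.
Posterior concentration: (19.8, 70.8, 3.8, 75.8), total = 170.2.
Joint mode component: (α_{D}−1)/(Σα−K) = 74.8/166.2 = 0.4501.

0.4501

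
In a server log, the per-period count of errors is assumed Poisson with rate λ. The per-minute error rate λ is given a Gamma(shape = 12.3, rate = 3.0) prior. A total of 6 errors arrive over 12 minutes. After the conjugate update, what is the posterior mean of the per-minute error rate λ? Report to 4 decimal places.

With a Gamma(shape α, rate β) prior, the Poisson likelihood is conjugate: the posterior is Gamma(α + ΣXᵢ, β + n).
Posterior: Gamma(α+S, β+n) = Gamma(12.3+6, 3.0+12) = Gamma(18.3, 15.0).
Posterior mean = α/β = 18.3/15.0 = 1.2200.

1.2200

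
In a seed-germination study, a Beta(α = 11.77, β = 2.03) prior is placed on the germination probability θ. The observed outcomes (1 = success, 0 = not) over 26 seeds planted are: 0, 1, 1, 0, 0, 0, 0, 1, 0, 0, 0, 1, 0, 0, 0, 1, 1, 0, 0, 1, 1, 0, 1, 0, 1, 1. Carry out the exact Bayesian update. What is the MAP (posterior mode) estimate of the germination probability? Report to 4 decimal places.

0.5759

The Beta prior is conjugate to a Binomial/Bernoulli likelihood; the update adds successes to α and failures to β.
Posterior: Beta(α+k, β+n−k) = Beta(11.77+11, 2.03+15) = Beta(22.77, 17.03).
Mode of Beta(a,b) for a,b>1 is (a−1)/(a+b−2) = 21.77/37.80 = 0.5759.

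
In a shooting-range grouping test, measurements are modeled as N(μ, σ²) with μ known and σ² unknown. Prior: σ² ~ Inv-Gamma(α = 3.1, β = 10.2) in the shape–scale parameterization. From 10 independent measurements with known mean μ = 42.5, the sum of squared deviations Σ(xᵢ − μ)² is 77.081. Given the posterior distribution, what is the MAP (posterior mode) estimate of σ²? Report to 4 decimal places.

5.3561

With known mean μ and an Inverse-Gamma(α, β) prior on σ², the Normal likelihood is conjugate: posterior is Inv-Gamma(α + n/2, β + Σ(xᵢ−μ)²/2).
Posterior: Inv-Gamma(3.1 + 10/2, 10.2 + 77.081/2) = Inv-Gamma(8.10, 48.7405).
Mode = β/(α+1) = 48.7405/9.10 = 5.3561.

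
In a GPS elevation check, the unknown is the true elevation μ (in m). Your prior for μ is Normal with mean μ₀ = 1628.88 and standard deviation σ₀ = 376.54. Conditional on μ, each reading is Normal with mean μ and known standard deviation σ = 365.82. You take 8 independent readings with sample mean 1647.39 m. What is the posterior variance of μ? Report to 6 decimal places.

For Normal data with known variance σ², a Normal(μ₀, σ₀²) prior on μ is conjugate. Posterior precision = 1/σ₀² + n/σ²; posterior mean is the precision-weighted average of μ₀ and x̄.
σ₀² = 376.54² = 141782.3716, σ² = 365.82² = 133824.2724; σ² + n·σ₀² = 133824.2724 + 8·141782.3716 = 1268083.2452.
Posterior precision = 1/σ₀² + n/σ² = 1/141782.3716 + 8/133824.2724 = (σ² + n·σ₀²)/(σ₀²σ²) = 1268083.2452/(141782.3716·133824.2724); posterior variance σₙ² = σ₀²σ²/(σ² + n·σ₀²) = 141782.3716·133824.2724/1268083.2452 = 14962.679138.

14962.679138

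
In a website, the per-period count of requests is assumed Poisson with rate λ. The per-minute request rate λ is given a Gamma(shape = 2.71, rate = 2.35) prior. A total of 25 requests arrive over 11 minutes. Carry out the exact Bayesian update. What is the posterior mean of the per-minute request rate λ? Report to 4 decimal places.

2.0757

With a Gamma(shape α, rate β) prior, the Poisson likelihood is conjugate: the posterior is Gamma(α + ΣXᵢ, β + n).
Posterior: Gamma(α+S, β+n) = Gamma(2.71+25, 2.35+11) = Gamma(27.71, 13.35).
Posterior mean = α/β = 27.71/13.35 = 2.0757.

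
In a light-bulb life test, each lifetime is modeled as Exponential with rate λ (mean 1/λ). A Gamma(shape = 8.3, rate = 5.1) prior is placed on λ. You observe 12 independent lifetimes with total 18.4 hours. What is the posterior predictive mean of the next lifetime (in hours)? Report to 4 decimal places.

With a Gamma(shape α, rate β) prior on the exponential rate λ, the posterior after n observations with total T = Σxᵢ is Gamma(α+n, β+T).
Posterior: Gamma(8.3+12, 5.1+18.4) = Gamma(20.3, 23.5).
The predictive distribution for the next observation is Lomax; its mean is β/(α−1) = 23.5/19.3 = 1.2176.

1.2176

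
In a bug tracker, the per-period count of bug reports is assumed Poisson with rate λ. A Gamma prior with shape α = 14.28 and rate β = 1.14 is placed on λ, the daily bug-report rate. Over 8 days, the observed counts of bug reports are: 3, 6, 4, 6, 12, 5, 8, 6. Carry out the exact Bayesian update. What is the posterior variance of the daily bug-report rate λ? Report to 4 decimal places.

0.7695

With a Gamma(shape α, rate β) prior, the Poisson likelihood is conjugate: the posterior is Gamma(α + ΣXᵢ, β + n).
Sum of counts S = 50 over n = 8 days.
Posterior: Gamma(α+S, β+n) = Gamma(14.28+50, 1.14+8) = Gamma(64.28, 9.14).
Var = α/β² = 64.28/9.14² = 0.7695.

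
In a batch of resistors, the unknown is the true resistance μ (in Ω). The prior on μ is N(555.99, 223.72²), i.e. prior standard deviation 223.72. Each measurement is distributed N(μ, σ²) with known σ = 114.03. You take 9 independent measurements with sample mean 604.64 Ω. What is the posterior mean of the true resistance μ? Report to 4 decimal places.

603.2751

For Normal data with known variance σ², a Normal(μ₀, σ₀²) prior on μ is conjugate. Posterior precision = 1/σ₀² + n/σ²; posterior mean is the precision-weighted average of μ₀ and x̄.
n·x̄ = 9·604.64 = 5441.76.
σ₀² = 223.72² = 50050.6384, σ² = 114.03² = 13002.8409; σ² + n·σ₀² = 13002.8409 + 9·50050.6384 = 463458.5865.
Posterior mean = (μ₀/σ₀² + n·x̄/σ²)/(1/σ₀² + n/σ²) = (σ²·μ₀ + σ₀²·n·x̄)/(σ² + n·σ₀²) = (13002.8409·555.99 + 50050.6384·5441.76)/463458.5865 = 279593011.531575/463458.5865 = 603.2751.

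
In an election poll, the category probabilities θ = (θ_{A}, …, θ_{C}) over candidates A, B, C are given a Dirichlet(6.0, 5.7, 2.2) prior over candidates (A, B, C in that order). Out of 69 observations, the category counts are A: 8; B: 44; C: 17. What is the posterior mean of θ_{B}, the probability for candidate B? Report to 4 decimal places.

The Dirichlet prior is conjugate to the Multinomial likelihood: each posterior αⱼ = prior αⱼ + observed count nⱼ.
Posterior concentration: (14.0, 49.7, 19.2), total = 82.9.
E[θ_{B}|data] = α_{B}/Σα = 49.7/82.9 = 0.5995.

0.5995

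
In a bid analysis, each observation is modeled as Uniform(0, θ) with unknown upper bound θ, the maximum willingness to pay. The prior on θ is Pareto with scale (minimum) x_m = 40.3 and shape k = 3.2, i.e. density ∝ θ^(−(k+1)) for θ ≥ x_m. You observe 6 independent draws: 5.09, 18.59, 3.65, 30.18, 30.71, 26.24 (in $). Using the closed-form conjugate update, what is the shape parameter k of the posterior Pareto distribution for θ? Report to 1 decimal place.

A Pareto(scale x_m, shape k) prior on the upper bound θ of Uniform(0, θ) is conjugate: posterior is Pareto(max(x_m, max xᵢ), k + n).
Sample maximum = 30.71; prior scale x_m = 40.3 → posterior scale = max = 40.30.
Posterior shape = 3.2 + 6 = 9.2.
Posterior shape k = 9.2.

9.2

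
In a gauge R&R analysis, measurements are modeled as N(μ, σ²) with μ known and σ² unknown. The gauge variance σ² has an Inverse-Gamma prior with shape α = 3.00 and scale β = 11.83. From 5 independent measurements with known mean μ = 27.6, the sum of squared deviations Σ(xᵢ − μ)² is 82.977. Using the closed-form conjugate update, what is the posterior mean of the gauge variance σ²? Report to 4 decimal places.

11.8486

With known mean μ and an Inverse-Gamma(α, β) prior on σ², the Normal likelihood is conjugate: posterior is Inv-Gamma(α + n/2, β + Σ(xᵢ−μ)²/2).
Posterior: Inv-Gamma(3.00 + 5/2, 11.83 + 82.977/2) = Inv-Gamma(5.50, 53.3185).
E[σ²|data] = β/(α−1) = 53.3185/4.50 = 11.8486.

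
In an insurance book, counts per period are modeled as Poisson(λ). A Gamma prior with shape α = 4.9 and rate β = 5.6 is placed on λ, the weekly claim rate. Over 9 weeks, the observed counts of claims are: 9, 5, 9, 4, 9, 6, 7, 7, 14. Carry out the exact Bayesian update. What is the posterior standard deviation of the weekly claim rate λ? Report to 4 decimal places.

With a Gamma(shape α, rate β) prior, the Poisson likelihood is conjugate: the posterior is Gamma(α + ΣXᵢ, β + n).
Sum of counts S = 70 over n = 9 weeks.
Posterior: Gamma(α+S, β+n) = Gamma(4.9+70, 5.6+9) = Gamma(74.9, 14.6).
SD = √α/β = √74.9/14.6 = 0.5928.

0.5928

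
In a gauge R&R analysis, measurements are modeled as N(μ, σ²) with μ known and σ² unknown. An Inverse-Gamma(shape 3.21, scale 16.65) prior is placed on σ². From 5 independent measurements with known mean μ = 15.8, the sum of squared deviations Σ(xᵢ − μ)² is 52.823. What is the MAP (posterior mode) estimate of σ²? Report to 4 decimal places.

6.4175

With known mean μ and an Inverse-Gamma(α, β) prior on σ², the Normal likelihood is conjugate: posterior is Inv-Gamma(α + n/2, β + Σ(xᵢ−μ)²/2).
Posterior: Inv-Gamma(3.21 + 5/2, 16.65 + 52.823/2) = Inv-Gamma(5.71, 43.0615).
Mode = β/(α+1) = 43.0615/6.71 = 6.4175.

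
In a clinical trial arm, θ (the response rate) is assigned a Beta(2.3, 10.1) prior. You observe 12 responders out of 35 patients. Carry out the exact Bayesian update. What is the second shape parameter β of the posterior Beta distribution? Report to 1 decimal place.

33.1

The Beta prior is conjugate to a Binomial/Bernoulli likelihood; the update adds successes to α and failures to β.
Posterior: Beta(α+k, β+n−k) = Beta(2.3+12, 10.1+23) = Beta(14.3, 33.1).
Posterior β = 33.1.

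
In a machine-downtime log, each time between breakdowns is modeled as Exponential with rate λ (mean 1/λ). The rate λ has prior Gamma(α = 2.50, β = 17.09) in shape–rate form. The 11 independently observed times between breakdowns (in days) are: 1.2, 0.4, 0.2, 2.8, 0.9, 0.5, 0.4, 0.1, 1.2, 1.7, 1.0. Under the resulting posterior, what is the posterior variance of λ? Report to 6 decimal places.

0.017864

With a Gamma(shape α, rate β) prior on the exponential rate λ, the posterior after n observations with total T = Σxᵢ is Gamma(α+n, β+T).
Sum of observations T = 10.4 days; n = 11.
Posterior: Gamma(2.50+11, 17.09+10.4) = Gamma(13.50, 27.49).
Var = α/β² = 0.017864.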